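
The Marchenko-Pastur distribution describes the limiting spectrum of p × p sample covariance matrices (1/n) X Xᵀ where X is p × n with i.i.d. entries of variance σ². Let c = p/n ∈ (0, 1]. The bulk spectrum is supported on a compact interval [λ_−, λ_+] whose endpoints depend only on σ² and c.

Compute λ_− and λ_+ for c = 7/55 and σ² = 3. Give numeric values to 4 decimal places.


c = 7/55 = 0.127273; √c = 0.356753.
λ_− = σ² (1 − √c)² = 3 · (1 − 0.356753)² = 3 · (0.643247)² = 1.241300.
λ_+ = σ² (1 + √c)² = 3 · (1 + 0.356753)² = 3 · (1.356753)² = 5.522336.

Rounded to 4 decimal places: λ_− ≈ 1.2413, λ_+ ≈ 5.5223.


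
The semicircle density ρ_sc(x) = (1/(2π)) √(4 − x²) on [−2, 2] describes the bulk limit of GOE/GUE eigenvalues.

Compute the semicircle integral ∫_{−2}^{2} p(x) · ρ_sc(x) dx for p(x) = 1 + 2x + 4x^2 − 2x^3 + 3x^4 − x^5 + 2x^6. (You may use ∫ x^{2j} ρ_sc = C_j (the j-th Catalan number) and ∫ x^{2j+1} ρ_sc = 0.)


Write p(x) = Σ a_i x^i, split into monomials and integrate each against ρ_sc separately.
Using ∫ x^{2j} ρ_sc = C_j = (1/(j+1)) C(2j, j) (Catalan numbers) and ∫ x^{2j+1} ρ_sc = 0 (odd monomials vanish by symmetry):
  i = 0 (even): a_0 · C_{0} = 1 · 1 = 1
  i = 1 (odd): ∫ x^1 ρ_sc = 0 (vanishes)
  i = 2 (even): a_2 · C_{1} = 4 · 1 = 4
  i = 3 (odd): ∫ x^3 ρ_sc = 0 (vanishes)
  i = 4 (even): a_4 · C_{2} = 3 · 2 = 6
  i = 5 (odd): ∫ x^5 ρ_sc = 0 (vanishes)
  i = 6 (even): a_6 · C_{3} = 2 · 5 = 10

Summing the contributions: ∫_{−2}^{2} p(x) ρ_sc(x) dx = 1 + 4 + 6 + 10 = 21.


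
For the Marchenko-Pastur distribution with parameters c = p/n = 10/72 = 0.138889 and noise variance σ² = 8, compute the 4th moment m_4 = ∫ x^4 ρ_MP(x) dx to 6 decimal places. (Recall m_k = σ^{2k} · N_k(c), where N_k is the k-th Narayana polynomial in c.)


E[X⁴] = σ⁸ (1 + 6c + 6c² + c³) (fourth MP moment). With σ² = 8 (so σ⁸ = 4096) and c = 10/72 = 0.138889: E[X⁴] = 4096 · (1 + 6·0.138889 + 6·(0.138889)² + (0.138889)³) = 4096 · 1.951753.

So E[X^4] = 7994.381344.


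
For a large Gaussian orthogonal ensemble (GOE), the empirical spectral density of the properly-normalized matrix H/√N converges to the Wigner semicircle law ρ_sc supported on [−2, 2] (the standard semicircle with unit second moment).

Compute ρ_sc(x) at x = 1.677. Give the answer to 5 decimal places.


ρ_sc(x) = (1/(2π)) √(4 − x²). With x = 1.677:
  4 − x² = 4 − (1.677)² = 4 − 2.812329 = 1.187671.
  √(4 − x²) = 1.089803.
  1/(2π) = 0.159155.
  ρ_sc(1.677) = 0.159155 · 1.089803 = 0.173448.

Rounded to 5 decimal places: ρ_sc(1.677) ≈ 0.17345.


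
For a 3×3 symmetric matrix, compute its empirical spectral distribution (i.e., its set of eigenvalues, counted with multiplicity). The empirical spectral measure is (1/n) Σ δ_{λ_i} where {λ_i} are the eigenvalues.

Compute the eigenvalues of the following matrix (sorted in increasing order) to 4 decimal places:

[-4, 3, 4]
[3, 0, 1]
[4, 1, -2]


Since M is real symmetric, all three eigenvalues are real; they are the roots of det(λI − M) = λ³ − (tr M) λ² + s λ − det M, where s is the sum of the principal 2×2 minors.
tr M = -4 + 0 + (-2) = -6.
s = ((-4)·0 − 3²) + ((-4)·(-2) − 4²) + (0·(-2) − 1²) = -9 + (-8) + (-1) = -18.
det M (expand along row 1) = (-4)·(-1) − 3·(-10) + 4·3 = 46.
Characteristic polynomial: λ³ + 6λ² − 18λ − 46 = 0.
Substitute λ = y + (tr M)/3 = y − 2.000000 to remove the quadratic term: y³ + p·y + q = 0 with p = s − (tr M)²/3 = -30.000000 and q = −2(tr M)³/27 + (tr M)·s/3 − det M = 6.000000.
Three real roots ⇒ use the trigonometric (Viète) form: r = 2√(−p/3) = 6.324555, φ = arccos(3q/(p·r)) = arccos(-0.094868) = 1.665808 rad.
y_k = r·cos(φ/3 − 2πk/3) for k = 0, 1, 2 gives y = 5.374345, 0.200268, -5.574613.
λ_k = y_k − 2.000000 gives λ = 3.3743, -1.7997, -7.5746 (check: the sum is -6.0000 = tr M).

Eigenvalues sorted in increasing order: [-7.5746, -1.7997, 3.3743].


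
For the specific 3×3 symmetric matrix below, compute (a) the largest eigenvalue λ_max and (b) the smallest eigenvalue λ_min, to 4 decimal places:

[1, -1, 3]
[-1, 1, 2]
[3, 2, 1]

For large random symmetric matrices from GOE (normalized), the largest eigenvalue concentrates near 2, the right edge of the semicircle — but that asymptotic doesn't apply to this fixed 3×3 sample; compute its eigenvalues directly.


Since M is real symmetric, all three eigenvalues are real; they are the roots of det(λI − M) = λ³ − (tr M) λ² + s λ − det M, where s is the sum of the principal 2×2 minors.
tr M = 1 + 1 + 1 = 3.
s = (1·1 − (-1)²) + (1·1 − 3²) + (1·1 − 2²) = 0 + (-8) + (-3) = -11.
det M (expand along row 1) = 1·(-3) − (-1)·(-7) + 3·(-5) = -25.
Characteristic polynomial: λ³ − 3λ² − 11λ + 25 = 0.
Substitute λ = y + (tr M)/3 = y + 1.000000 to remove the quadratic term: y³ + p·y + q = 0 with p = s − (tr M)²/3 = -14.000000 and q = −2(tr M)³/27 + (tr M)·s/3 − det M = 12.000000.
Three real roots ⇒ use the trigonometric (Viète) form: r = 2√(−p/3) = 4.320494, φ = arccos(3q/(p·r)) = arccos(-0.595170) = 2.208274 rad.
y_k = r·cos(φ/3 − 2πk/3) for k = 0, 1, 2 gives y = 3.201912, 0.911179, -4.113091.
λ_k = y_k + 1.000000 gives λ = 4.2019, 1.9112, -3.1131 (check: the sum is 3.0000 = tr M).

Hence λ_max = 4.2019 and λ_min = -3.1131.


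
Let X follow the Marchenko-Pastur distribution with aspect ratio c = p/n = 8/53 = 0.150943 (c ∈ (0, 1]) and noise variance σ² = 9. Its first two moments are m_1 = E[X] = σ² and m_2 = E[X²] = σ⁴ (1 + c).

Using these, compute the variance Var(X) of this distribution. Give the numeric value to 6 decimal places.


m_1 = E[X] = σ² = 9, so m_1² = 81.
m_2 = E[X²] = σ⁴ (1 + c) = 81 · (1 + 0.150943) = 81 · 1.150943 = 93.226415.
(Note m_2 − m_1² simplifies to c · σ⁴ = 0.150943 · 81.)

Var(X) = m_2 − m_1² = 93.226415 − 81 = 12.226415.


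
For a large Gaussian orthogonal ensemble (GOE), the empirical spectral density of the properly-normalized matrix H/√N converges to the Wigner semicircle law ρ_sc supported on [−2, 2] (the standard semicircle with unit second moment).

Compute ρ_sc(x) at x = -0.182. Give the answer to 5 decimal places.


ρ_sc(x) = (1/(2π)) √(4 − x²). With x = -0.182:
  4 − x² = 4 − (-0.182)² = 4 − 0.033124 = 3.966876.
  √(4 − x²) = 1.991702.
  1/(2π) = 0.159155.
  ρ_sc(-0.182) = 0.159155 · 1.991702 = 0.316989.

Rounded to 5 decimal places: ρ_sc(-0.182) ≈ 0.31699.


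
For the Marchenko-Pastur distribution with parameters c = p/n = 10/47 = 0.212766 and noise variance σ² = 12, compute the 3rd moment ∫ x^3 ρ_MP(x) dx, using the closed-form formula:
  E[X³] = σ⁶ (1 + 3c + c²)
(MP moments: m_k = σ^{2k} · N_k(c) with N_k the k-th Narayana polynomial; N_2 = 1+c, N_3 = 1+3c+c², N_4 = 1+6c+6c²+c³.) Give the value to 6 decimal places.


E[X³] = σ⁶ (1 + 3c + c²) (third MP moment). With σ² = 12 (so σ⁶ = 1728) and c = 10/47 = 0.212766: E[X³] = 1728 · (1 + 3·0.212766 + (0.212766)²) = 1728 · 1.683567.

So E[X^3] = 2909.204165.


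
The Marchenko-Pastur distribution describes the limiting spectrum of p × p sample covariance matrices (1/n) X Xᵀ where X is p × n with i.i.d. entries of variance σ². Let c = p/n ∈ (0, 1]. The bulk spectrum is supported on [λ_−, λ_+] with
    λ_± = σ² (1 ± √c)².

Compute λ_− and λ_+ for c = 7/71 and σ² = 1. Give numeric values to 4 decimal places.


c = 7/71 = 0.098592; √c = 0.313993.
λ_− = σ² (1 − √c)² = 1 · (1 − 0.313993)² = 1 · (0.686007)² = 0.470606.
λ_+ = σ² (1 + √c)² = 1 · (1 + 0.313993)² = 1 · (1.313993)² = 1.726577.

Rounded to 4 decimal places: λ_− ≈ 0.4706, λ_+ ≈ 1.7266.


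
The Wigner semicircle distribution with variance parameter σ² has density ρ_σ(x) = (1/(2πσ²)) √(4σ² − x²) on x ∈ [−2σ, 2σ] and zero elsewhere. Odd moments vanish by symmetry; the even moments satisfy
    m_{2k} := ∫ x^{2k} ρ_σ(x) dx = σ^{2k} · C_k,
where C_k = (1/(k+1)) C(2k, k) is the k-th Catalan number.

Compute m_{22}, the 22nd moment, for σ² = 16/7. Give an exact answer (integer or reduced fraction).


By the scaled semicircle moment identity, m_{2k} = σ^{2k} · C_k with k = 11.
C_11 = (1/(k+1)) · C(2k, k) = (1/12) · C(22, 11) = (1/12) · 705432 = 58786.
σ^{2k} = (σ²)^k = (16/7)^11 = 17592186044416/1977326743.

Therefore m_{22} = σ^{22} · C_11 = (17592186044416/1977326743) · 58786 = 147739178401005568/282475249.


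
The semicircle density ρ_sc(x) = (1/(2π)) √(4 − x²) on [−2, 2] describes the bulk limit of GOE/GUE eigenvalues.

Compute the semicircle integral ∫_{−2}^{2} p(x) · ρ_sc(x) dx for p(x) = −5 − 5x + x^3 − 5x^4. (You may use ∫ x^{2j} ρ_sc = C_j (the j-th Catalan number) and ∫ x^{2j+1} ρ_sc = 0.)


Write p(x) = Σ a_i x^i, split into monomials and integrate each against ρ_sc separately.
Using ∫ x^{2j} ρ_sc = C_j = (1/(j+1)) C(2j, j) (Catalan numbers) and ∫ x^{2j+1} ρ_sc = 0 (odd monomials vanish by symmetry):
  i = 0 (even): a_0 · C_{0} = -5 · 1 = -5
  i = 1 (odd): ∫ x^1 ρ_sc = 0 (vanishes)
  i = 3 (odd): ∫ x^3 ρ_sc = 0 (vanishes)
  i = 4 (even): a_4 · C_{2} = -5 · 2 = -10

Summing the contributions: ∫_{−2}^{2} p(x) ρ_sc(x) dx = (-5) + (-10) = -15.


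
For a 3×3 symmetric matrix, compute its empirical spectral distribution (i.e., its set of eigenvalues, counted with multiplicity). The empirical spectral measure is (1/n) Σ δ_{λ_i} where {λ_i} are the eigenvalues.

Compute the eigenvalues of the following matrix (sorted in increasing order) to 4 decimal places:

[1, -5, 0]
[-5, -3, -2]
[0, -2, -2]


Since M is real symmetric, all three eigenvalues are real; they are the roots of det(λI − M) = λ³ − (tr M) λ² + s λ − det M, where s is the sum of the principal 2×2 minors.
tr M = 1 + (-3) + (-2) = -4.
s = (1·(-3) − (-5)²) + (1·(-2) − 0²) + ((-3)·(-2) − (-2)²) = -28 + (-2) + 2 = -28.
det M (expand along row 1) = 1·2 − (-5)·10 + 0·10 = 52.
Characteristic polynomial: λ³ + 4λ² − 28λ − 52 = 0.
Substitute λ = y + (tr M)/3 = y − 1.333333 to remove the quadratic term: y³ + p·y + q = 0 with p = s − (tr M)²/3 = -33.333333 and q = −2(tr M)³/27 + (tr M)·s/3 − det M = -9.925926.
Three real roots ⇒ use the trigonometric (Viète) form: r = 2√(−p/3) = 6.666667, φ = arccos(3q/(p·r)) = arccos(0.134000) = 1.436392 rad.
y_k = r·cos(φ/3 − 2πk/3) for k = 0, 1, 2 gives y = 5.916998, -0.298576, -5.618421.
λ_k = y_k − 1.333333 gives λ = 4.5837, -1.6319, -6.9518 (check: the sum is -4.0000 = tr M).

Eigenvalues sorted in increasing order: [-6.9518, -1.6319, 4.5837].


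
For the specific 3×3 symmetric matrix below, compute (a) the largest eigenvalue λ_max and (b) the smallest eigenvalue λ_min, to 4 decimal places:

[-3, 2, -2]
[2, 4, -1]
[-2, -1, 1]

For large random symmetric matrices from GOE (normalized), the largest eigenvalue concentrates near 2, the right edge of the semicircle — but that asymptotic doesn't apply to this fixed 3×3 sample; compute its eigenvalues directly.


Since M is real symmetric, all three eigenvalues are real; they are the roots of det(λI − M) = λ³ − (tr M) λ² + s λ − det M, where s is the sum of the principal 2×2 minors.
tr M = -3 + 4 + 1 = 2.
s = ((-3)·4 − 2²) + ((-3)·1 − (-2)²) + (4·1 − (-1)²) = -16 + (-7) + 3 = -20.
det M (expand along row 1) = (-3)·3 − 2·0 + (-2)·6 = -21.
Characteristic polynomial: λ³ − 2λ² − 20λ + 21 = 0.
Substitute λ = y + (tr M)/3 = y + 0.666667 to remove the quadratic term: y³ + p·y + q = 0 with p = s − (tr M)²/3 = -21.333333 and q = −2(tr M)³/27 + (tr M)·s/3 − det M = 7.074074.
Three real roots ⇒ use the trigonometric (Viète) form: r = 2√(−p/3) = 5.333333, φ = arccos(3q/(p·r)) = arccos(-0.186523) = 1.758419 rad.
y_k = r·cos(φ/3 − 2πk/3) for k = 0, 1, 2 gives y = 4.443106, 0.333333, -4.776439.
λ_k = y_k + 0.666667 gives λ = 5.1098, 1.0000, -4.1098 (check: the sum is 2.0000 = tr M).

Hence λ_max = 5.1098 and λ_min = -4.1098.


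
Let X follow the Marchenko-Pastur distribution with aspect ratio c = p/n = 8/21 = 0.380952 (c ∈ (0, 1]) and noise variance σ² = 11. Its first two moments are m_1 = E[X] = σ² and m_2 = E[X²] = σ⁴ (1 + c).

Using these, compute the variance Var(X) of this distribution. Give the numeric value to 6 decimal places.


m_1 = E[X] = σ² = 11, so m_1² = 121.
m_2 = E[X²] = σ⁴ (1 + c) = 121 · (1 + 0.380952) = 121 · 1.380952 = 167.095238.
(Note m_2 − m_1² simplifies to c · σ⁴ = 0.380952 · 121.)

Var(X) = m_2 − m_1² = 167.095238 − 121 = 46.095238.


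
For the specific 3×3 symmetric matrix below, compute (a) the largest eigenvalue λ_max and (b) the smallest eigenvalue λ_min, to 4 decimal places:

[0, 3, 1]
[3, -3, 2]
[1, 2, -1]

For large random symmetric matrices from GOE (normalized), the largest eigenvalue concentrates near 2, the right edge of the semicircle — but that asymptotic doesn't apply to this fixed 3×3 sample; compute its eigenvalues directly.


Since M is real symmetric, all three eigenvalues are real; they are the roots of det(λI − M) = λ³ − (tr M) λ² + s λ − det M, where s is the sum of the principal 2×2 minors.
tr M = 0 + (-3) + (-1) = -4.
s = (0·(-3) − 3²) + (0·(-1) − 1²) + ((-3)·(-1) − 2²) = -9 + (-1) + (-1) = -11.
det M (expand along row 1) = 0·(-1) − 3·(-5) + 1·9 = 24.
Characteristic polynomial: λ³ + 4λ² − 11λ − 24 = 0.
Substitute λ = y + (tr M)/3 = y − 1.333333 to remove the quadratic term: y³ + p·y + q = 0 with p = s − (tr M)²/3 = -16.333333 and q = −2(tr M)³/27 + (tr M)·s/3 − det M = -4.592593.
Three real roots ⇒ use the trigonometric (Viète) form: r = 2√(−p/3) = 4.666667, φ = arccos(3q/(p·r)) = arccos(0.180758) = 1.389039 rad.
y_k = r·cos(φ/3 − 2πk/3) for k = 0, 1, 2 gives y = 4.175317, -0.282560, -3.892757.
λ_k = y_k − 1.333333 gives λ = 2.8420, -1.6159, -5.2261 (check: the sum is -4.0000 = tr M).

Hence λ_max = 2.8420 and λ_min = -5.2261.


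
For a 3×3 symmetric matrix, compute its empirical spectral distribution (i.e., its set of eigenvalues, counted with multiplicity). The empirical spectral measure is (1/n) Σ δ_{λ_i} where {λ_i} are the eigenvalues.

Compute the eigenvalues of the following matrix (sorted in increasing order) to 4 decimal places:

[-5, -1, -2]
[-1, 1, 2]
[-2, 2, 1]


Since M is real symmetric, all three eigenvalues are real; they are the roots of det(λI − M) = λ³ − (tr M) λ² + s λ − det M, where s is the sum of the principal 2×2 minors.
tr M = -5 + 1 + 1 = -3.
s = ((-5)·1 − (-1)²) + ((-5)·1 − (-2)²) + (1·1 − 2²) = -6 + (-9) + (-3) = -18.
det M (expand along row 1) = (-5)·(-3) − (-1)·3 + (-2)·0 = 18.
Characteristic polynomial: λ³ + 3λ² − 18λ − 18 = 0.
Substitute λ = y + (tr M)/3 = y − 1.000000 to remove the quadratic term: y³ + p·y + q = 0 with p = s − (tr M)²/3 = -21.000000 and q = −2(tr M)³/27 + (tr M)·s/3 − det M = 2.000000.
Three real roots ⇒ use the trigonometric (Viète) form: r = 2√(−p/3) = 5.291503, φ = arccos(3q/(p·r)) = arccos(-0.053995) = 1.624818 rad.
y_k = r·cos(φ/3 − 2πk/3) for k = 0, 1, 2 gives y = 4.534193, 0.095279, -4.629472.
λ_k = y_k − 1.000000 gives λ = 3.5342, -0.9047, -5.6295 (check: the sum is -3.0000 = tr M).

Eigenvalues sorted in increasing order: [-5.6295, -0.9047, 3.5342].


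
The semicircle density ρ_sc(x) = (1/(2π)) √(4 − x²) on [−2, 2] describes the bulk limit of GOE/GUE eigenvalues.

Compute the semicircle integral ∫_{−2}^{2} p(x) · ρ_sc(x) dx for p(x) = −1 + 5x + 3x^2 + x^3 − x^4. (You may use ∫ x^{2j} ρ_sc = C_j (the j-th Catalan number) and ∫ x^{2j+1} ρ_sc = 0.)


Write p(x) = Σ a_i x^i, split into monomials and integrate each against ρ_sc separately.
Using ∫ x^{2j} ρ_sc = C_j = (1/(j+1)) C(2j, j) (Catalan numbers) and ∫ x^{2j+1} ρ_sc = 0 (odd monomials vanish by symmetry):
  i = 0 (even): a_0 · C_{0} = -1 · 1 = -1
  i = 1 (odd): ∫ x^1 ρ_sc = 0 (vanishes)
  i = 2 (even): a_2 · C_{1} = 3 · 1 = 3
  i = 3 (odd): ∫ x^3 ρ_sc = 0 (vanishes)
  i = 4 (even): a_4 · C_{2} = -1 · 2 = -2

Summing the contributions: ∫_{−2}^{2} p(x) ρ_sc(x) dx = (-1) + 3 + (-2) = 0.


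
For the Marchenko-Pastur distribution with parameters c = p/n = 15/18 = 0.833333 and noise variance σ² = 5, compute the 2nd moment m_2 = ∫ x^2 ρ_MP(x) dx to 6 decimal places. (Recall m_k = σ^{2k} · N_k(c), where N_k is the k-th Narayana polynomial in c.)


E[X²] = σ⁴ (1 + c) (second MP moment). With σ² = 5 (so σ⁴ = 25) and c = 15/18 = 0.833333: E[X²] = 25 · (1 + 0.833333) = 25 · 1.833333.

So E[X^2] = 45.833333.


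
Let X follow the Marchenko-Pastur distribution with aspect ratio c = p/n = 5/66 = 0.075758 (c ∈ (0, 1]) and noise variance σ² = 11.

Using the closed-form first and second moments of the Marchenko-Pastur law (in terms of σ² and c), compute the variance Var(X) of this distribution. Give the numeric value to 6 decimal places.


Recall the MP moments m_1 = E[X] = σ² and m_2 = E[X²] = σ⁴ (1 + c).
m_1 = E[X] = σ² = 11, so m_1² = 121.
m_2 = E[X²] = σ⁴ (1 + c) = 121 · (1 + 0.075758) = 121 · 1.075758 = 130.166667.
(Note m_2 − m_1² simplifies to c · σ⁴ = 0.075758 · 121.)

Var(X) = m_2 − m_1² = 130.166667 − 121 = 9.166667.


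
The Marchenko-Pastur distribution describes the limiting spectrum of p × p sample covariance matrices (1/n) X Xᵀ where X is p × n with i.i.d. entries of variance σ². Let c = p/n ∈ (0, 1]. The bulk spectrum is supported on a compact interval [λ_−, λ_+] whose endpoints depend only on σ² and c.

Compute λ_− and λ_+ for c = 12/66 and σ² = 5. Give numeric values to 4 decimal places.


c = 12/66 = 0.181818; √c = 0.426401.
λ_− = σ² (1 − √c)² = 5 · (1 − 0.426401)² = 5 · (0.573599)² = 1.645077.
λ_+ = σ² (1 + √c)² = 5 · (1 + 0.426401)² = 5 · (1.426401)² = 10.173105.

Rounded to 4 decimal places: λ_− ≈ 1.6451, λ_+ ≈ 10.1731.


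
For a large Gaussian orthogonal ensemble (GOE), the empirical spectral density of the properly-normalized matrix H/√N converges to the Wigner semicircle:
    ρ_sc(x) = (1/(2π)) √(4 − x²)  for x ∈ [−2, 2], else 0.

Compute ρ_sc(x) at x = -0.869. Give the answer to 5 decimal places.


ρ_sc(x) = (1/(2π)) √(4 − x²). With x = -0.869:
  4 − x² = 4 − (-0.869)² = 4 − 0.755161 = 3.244839.
  √(4 − x²) = 1.801344.
  1/(2π) = 0.159155.
  ρ_sc(-0.869) = 0.159155 · 1.801344 = 0.286693.

Rounded to 5 decimal places: ρ_sc(-0.869) ≈ 0.28669.


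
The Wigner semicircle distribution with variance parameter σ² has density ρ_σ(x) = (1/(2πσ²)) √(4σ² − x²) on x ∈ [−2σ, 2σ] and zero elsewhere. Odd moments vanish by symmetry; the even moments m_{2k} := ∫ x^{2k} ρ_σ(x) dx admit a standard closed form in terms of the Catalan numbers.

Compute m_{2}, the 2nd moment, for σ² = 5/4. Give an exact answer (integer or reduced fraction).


By the scaled semicircle moment identity, m_{2k} = σ^{2k} · C_k with k = 1.
C_1 = (1/(k+1)) · C(2k, k) = (1/2) · C(2, 1) = (1/2) · 2 = 1.
σ^{2k} = (σ²)^k = (5/4)^1 = 5/4.

Therefore m_{2} = σ^{2} · C_1 = (5/4) · 1 = 5/4.


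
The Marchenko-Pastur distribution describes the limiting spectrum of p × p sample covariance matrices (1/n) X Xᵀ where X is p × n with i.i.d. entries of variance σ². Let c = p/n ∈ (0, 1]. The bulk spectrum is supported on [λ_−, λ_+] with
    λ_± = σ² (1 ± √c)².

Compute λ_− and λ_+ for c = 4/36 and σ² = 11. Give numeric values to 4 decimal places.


c = 4/36 = 0.111111; √c = 0.333333.
λ_− = σ² (1 − √c)² = 11 · (1 − 0.333333)² = 11 · (0.666667)² = 4.888889.
λ_+ = σ² (1 + √c)² = 11 · (1 + 0.333333)² = 11 · (1.333333)² = 19.555556.

Rounded to 4 decimal places: λ_− ≈ 4.8889, λ_+ ≈ 19.5556.


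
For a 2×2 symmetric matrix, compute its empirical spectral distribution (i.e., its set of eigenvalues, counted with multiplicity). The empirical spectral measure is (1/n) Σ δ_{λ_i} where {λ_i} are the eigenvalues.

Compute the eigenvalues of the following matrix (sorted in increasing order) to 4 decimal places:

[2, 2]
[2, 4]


Since M is real symmetric, both eigenvalues are real; they are the roots of det(λI − M) = λ² − (tr M) λ + det M.
tr M = 2 + 4 = 6.
det M = 2·4 − 2² = 8 − 4 = 4.
Characteristic polynomial: λ² − 6λ + 4 = 0.
Discriminant Δ = (tr M)² − 4·det M = 36 − 16 = 20; √Δ = 4.472136.
λ = (tr M ± √Δ)/2 = (6 ± 4.472136)/2, giving (tr M − √Δ)/2 = 0.7639 and (tr M + √Δ)/2 = 5.2361.

Eigenvalues sorted in increasing order: [0.7639, 5.2361].


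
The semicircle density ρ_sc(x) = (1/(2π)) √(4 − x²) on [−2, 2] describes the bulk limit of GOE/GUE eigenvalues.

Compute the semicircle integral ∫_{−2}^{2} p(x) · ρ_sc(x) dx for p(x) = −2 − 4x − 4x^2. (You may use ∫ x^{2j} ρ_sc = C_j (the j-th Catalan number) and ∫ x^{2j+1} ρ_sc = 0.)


Write p(x) = Σ a_i x^i, split into monomials and integrate each against ρ_sc separately.
Using ∫ x^{2j} ρ_sc = C_j = (1/(j+1)) C(2j, j) (Catalan numbers) and ∫ x^{2j+1} ρ_sc = 0 (odd monomials vanish by symmetry):
  i = 0 (even): a_0 · C_{0} = -2 · 1 = -2
  i = 1 (odd): ∫ x^1 ρ_sc = 0 (vanishes)
  i = 2 (even): a_2 · C_{1} = -4 · 1 = -4

Summing the contributions: ∫_{−2}^{2} p(x) ρ_sc(x) dx = (-2) + (-4) = -6.


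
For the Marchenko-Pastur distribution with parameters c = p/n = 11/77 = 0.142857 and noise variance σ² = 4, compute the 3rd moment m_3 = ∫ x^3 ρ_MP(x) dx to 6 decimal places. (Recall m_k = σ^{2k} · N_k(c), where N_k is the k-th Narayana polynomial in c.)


E[X³] = σ⁶ (1 + 3c + c²) (third MP moment). With σ² = 4 (so σ⁶ = 64) and c = 11/77 = 0.142857: E[X³] = 64 · (1 + 3·0.142857 + (0.142857)²) = 64 · 1.448980.

So E[X^3] = 92.734694.


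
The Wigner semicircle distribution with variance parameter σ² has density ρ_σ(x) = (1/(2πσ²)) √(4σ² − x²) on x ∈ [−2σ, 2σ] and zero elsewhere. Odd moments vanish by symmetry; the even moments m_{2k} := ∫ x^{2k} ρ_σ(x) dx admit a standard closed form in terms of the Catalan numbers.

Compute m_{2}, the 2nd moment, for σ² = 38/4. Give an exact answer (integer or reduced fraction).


By the scaled semicircle moment identity, m_{2k} = σ^{2k} · C_k with k = 1.
C_1 = (1/(k+1)) · C(2k, k) = (1/2) · C(2, 1) = (1/2) · 2 = 1.
σ^{2k} = (σ²)^k = (38/4)^1 = 19/2.

Therefore m_{2} = σ^{2} · C_1 = (19/2) · 1 = 19/2.


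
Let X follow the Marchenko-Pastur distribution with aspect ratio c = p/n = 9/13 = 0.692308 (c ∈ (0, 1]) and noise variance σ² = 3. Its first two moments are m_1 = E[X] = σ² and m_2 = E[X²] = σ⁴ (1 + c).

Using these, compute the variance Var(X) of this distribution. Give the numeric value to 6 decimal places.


m_1 = E[X] = σ² = 3, so m_1² = 9.
m_2 = E[X²] = σ⁴ (1 + c) = 9 · (1 + 0.692308) = 9 · 1.692308 = 15.230769.
(Note m_2 − m_1² simplifies to c · σ⁴ = 0.692308 · 9.)

Var(X) = m_2 − m_1² = 15.230769 − 9 = 6.230769.


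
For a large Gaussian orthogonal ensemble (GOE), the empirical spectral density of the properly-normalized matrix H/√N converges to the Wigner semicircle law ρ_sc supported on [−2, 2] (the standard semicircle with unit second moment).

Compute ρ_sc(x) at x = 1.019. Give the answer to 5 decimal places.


ρ_sc(x) = (1/(2π)) √(4 − x²). With x = 1.019:
  4 − x² = 4 − (1.019)² = 4 − 1.038361 = 2.961639.
  √(4 − x²) = 1.720941.
  1/(2π) = 0.159155.
  ρ_sc(1.019) = 0.159155 · 1.720941 = 0.273896.

Rounded to 5 decimal places: ρ_sc(1.019) ≈ 0.27390.


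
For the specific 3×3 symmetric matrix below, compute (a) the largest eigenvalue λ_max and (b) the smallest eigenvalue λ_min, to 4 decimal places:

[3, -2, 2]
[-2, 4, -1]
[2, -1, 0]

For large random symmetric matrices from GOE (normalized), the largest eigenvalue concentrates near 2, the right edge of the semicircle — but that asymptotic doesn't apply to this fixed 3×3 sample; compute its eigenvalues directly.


Since M is real symmetric, all three eigenvalues are real; they are the roots of det(λI − M) = λ³ − (tr M) λ² + s λ − det M, where s is the sum of the principal 2×2 minors.
tr M = 3 + 4 + 0 = 7.
s = (3·4 − (-2)²) + (3·0 − 2²) + (4·0 − (-1)²) = 8 + (-4) + (-1) = 3.
det M (expand along row 1) = 3·(-1) − (-2)·2 + 2·(-6) = -11.
Characteristic polynomial: λ³ − 7λ² + 3λ + 11 = 0.
Substitute λ = y + (tr M)/3 = y + 2.333333 to remove the quadratic term: y³ + p·y + q = 0 with p = s − (tr M)²/3 = -13.333333 and q = −2(tr M)³/27 + (tr M)·s/3 − det M = -7.407407.
Three real roots ⇒ use the trigonometric (Viète) form: r = 2√(−p/3) = 4.216370, φ = arccos(3q/(p·r)) = arccos(0.395285) = 1.164419 rad.
y_k = r·cos(φ/3 − 2πk/3) for k = 0, 1, 2 gives y = 3.902735, -0.569401, -3.333333.
λ_k = y_k + 2.333333 gives λ = 6.2361, 1.7639, -1.0000 (check: the sum is 7.0000 = tr M).

Hence λ_max = 6.2361 and λ_min = -1.0000.


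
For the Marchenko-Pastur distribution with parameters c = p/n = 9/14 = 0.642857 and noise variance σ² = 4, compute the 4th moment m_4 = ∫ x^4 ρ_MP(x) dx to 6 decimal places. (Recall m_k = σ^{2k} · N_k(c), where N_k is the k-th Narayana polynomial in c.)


E[X⁴] = σ⁸ (1 + 6c + 6c² + c³) (fourth MP moment). With σ² = 4 (so σ⁸ = 256) and c = 9/14 = 0.642857: E[X⁴] = 256 · (1 + 6·0.642857 + 6·(0.642857)² + (0.642857)³) = 256 · 7.602405.

So E[X^4] = 1946.215743.


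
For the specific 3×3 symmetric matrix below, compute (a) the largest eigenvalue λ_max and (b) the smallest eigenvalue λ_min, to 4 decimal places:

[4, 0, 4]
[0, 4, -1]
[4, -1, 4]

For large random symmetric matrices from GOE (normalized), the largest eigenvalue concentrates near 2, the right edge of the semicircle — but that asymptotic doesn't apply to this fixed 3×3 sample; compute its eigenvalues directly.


Since M is real symmetric, all three eigenvalues are real; they are the roots of det(λI − M) = λ³ − (tr M) λ² + s λ − det M, where s is the sum of the principal 2×2 minors.
tr M = 4 + 4 + 4 = 12.
s = (4·4 − 0²) + (4·4 − 4²) + (4·4 − (-1)²) = 16 + 0 + 15 = 31.
det M (expand along row 1) = 4·15 − 0·4 + 4·(-16) = -4.
Characteristic polynomial: λ³ − 12λ² + 31λ + 4 = 0.
Substitute λ = y + (tr M)/3 = y + 4.000000 to remove the quadratic term: y³ + p·y + q = 0 with p = s − (tr M)²/3 = -17.000000 and q = −2(tr M)³/27 + (tr M)·s/3 − det M = 0.000000.
Three real roots ⇒ use the trigonometric (Viète) form: r = 2√(−p/3) = 4.760952, φ = arccos(3q/(p·r)) = arccos(0.000000) = 1.570796 rad.
y_k = r·cos(φ/3 − 2πk/3) for k = 0, 1, 2 gives y = 4.123106, 0.000000, -4.123106.
λ_k = y_k + 4.000000 gives λ = 8.1231, 4.0000, -0.1231 (check: the sum is 12.0000 = tr M).

Hence λ_max = 8.1231 and λ_min = -0.1231.


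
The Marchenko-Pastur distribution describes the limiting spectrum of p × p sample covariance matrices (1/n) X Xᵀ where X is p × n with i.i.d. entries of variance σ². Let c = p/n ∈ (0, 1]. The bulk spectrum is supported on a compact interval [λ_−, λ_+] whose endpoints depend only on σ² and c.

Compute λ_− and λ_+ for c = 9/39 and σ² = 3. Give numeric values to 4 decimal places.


c = 9/39 = 0.230769; √c = 0.480384.
λ_− = σ² (1 − √c)² = 3 · (1 − 0.480384)² = 3 · (0.519616)² = 0.810001.
λ_+ = σ² (1 + √c)² = 3 · (1 + 0.480384)² = 3 · (1.480384)² = 6.574614.

Rounded to 4 decimal places: λ_− ≈ 0.8100, λ_+ ≈ 6.5746.


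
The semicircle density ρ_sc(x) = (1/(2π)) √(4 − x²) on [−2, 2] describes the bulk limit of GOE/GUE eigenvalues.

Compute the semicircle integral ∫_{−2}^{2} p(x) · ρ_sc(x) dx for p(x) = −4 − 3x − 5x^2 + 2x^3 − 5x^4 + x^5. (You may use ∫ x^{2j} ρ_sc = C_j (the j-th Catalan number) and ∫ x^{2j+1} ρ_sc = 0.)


Write p(x) = Σ a_i x^i, split into monomials and integrate each against ρ_sc separately.
Using ∫ x^{2j} ρ_sc = C_j = (1/(j+1)) C(2j, j) (Catalan numbers) and ∫ x^{2j+1} ρ_sc = 0 (odd monomials vanish by symmetry):
  i = 0 (even): a_0 · C_{0} = -4 · 1 = -4
  i = 1 (odd): ∫ x^1 ρ_sc = 0 (vanishes)
  i = 2 (even): a_2 · C_{1} = -5 · 1 = -5
  i = 3 (odd): ∫ x^3 ρ_sc = 0 (vanishes)
  i = 4 (even): a_4 · C_{2} = -5 · 2 = -10
  i = 5 (odd): ∫ x^5 ρ_sc = 0 (vanishes)

Summing the contributions: ∫_{−2}^{2} p(x) ρ_sc(x) dx = (-4) + (-5) + (-10) = -19.


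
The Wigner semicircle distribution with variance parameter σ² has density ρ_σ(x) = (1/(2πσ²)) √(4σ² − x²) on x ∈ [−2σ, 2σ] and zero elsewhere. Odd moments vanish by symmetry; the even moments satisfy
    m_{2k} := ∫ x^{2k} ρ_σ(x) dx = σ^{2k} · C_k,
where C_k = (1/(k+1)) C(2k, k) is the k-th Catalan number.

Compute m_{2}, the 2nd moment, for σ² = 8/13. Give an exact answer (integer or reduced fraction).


By the scaled semicircle moment identity, m_{2k} = σ^{2k} · C_k with k = 1.
C_1 = (1/(k+1)) · C(2k, k) = (1/2) · C(2, 1) = (1/2) · 2 = 1.
σ^{2k} = (σ²)^k = (8/13)^1 = 8/13.

Therefore m_{2} = σ^{2} · C_1 = (8/13) · 1 = 8/13.


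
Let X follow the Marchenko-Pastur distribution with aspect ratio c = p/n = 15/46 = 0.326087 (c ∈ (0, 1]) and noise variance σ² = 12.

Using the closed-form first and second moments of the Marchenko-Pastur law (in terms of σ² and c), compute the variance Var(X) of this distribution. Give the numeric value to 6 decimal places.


Recall the MP moments m_1 = E[X] = σ² and m_2 = E[X²] = σ⁴ (1 + c).
m_1 = E[X] = σ² = 12, so m_1² = 144.
m_2 = E[X²] = σ⁴ (1 + c) = 144 · (1 + 0.326087) = 144 · 1.326087 = 190.956522.
(Note m_2 − m_1² simplifies to c · σ⁴ = 0.326087 · 144.)

Var(X) = m_2 − m_1² = 190.956522 − 144 = 46.956522.


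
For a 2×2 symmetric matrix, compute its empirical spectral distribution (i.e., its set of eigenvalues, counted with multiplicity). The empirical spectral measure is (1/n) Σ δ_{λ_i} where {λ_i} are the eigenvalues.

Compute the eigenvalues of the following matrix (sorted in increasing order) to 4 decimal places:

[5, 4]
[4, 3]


Since M is real symmetric, both eigenvalues are real; they are the roots of det(λI − M) = λ² − (tr M) λ + det M.
tr M = 5 + 3 = 8.
det M = 5·3 − 4² = 15 − 16 = -1.
Characteristic polynomial: λ² − 8λ − 1 = 0.
Discriminant Δ = (tr M)² − 4·det M = 64 − (-4) = 68; √Δ = 8.246211.
λ = (tr M ± √Δ)/2 = (8 ± 8.246211)/2, giving (tr M − √Δ)/2 = -0.1231 and (tr M + √Δ)/2 = 8.1231.

Eigenvalues sorted in increasing order: [-0.1231, 8.1231].


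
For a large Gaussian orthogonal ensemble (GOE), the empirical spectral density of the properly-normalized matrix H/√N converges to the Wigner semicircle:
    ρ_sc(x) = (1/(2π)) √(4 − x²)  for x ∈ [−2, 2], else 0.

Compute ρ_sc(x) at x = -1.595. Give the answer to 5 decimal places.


ρ_sc(x) = (1/(2π)) √(4 − x²). With x = -1.595:
  4 − x² = 4 − (-1.595)² = 4 − 2.544025 = 1.455975.
  √(4 − x²) = 1.206638.
  1/(2π) = 0.159155.
  ρ_sc(-1.595) = 0.159155 · 1.206638 = 0.192042.

Rounded to 5 decimal places: ρ_sc(-1.595) ≈ 0.19204.


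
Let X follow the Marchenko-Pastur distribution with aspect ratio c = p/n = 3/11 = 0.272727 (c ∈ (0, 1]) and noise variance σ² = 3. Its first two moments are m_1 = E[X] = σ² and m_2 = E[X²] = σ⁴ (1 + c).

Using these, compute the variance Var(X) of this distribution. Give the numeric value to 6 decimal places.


m_1 = E[X] = σ² = 3, so m_1² = 9.
m_2 = E[X²] = σ⁴ (1 + c) = 9 · (1 + 0.272727) = 9 · 1.272727 = 11.454545.
(Note m_2 − m_1² simplifies to c · σ⁴ = 0.272727 · 9.)

Var(X) = m_2 − m_1² = 11.454545 − 9 = 2.454545.


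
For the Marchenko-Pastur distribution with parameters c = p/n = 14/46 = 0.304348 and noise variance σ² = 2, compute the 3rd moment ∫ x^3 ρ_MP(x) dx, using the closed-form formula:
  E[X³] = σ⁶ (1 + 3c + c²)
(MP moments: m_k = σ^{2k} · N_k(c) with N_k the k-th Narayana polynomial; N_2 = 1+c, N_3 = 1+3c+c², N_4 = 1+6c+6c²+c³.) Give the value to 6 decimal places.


E[X³] = σ⁶ (1 + 3c + c²) (third MP moment). With σ² = 2 (so σ⁶ = 8) and c = 14/46 = 0.304348: E[X³] = 8 · (1 + 3·0.304348 + (0.304348)²) = 8 · 2.005671.

So E[X^3] = 16.045369.


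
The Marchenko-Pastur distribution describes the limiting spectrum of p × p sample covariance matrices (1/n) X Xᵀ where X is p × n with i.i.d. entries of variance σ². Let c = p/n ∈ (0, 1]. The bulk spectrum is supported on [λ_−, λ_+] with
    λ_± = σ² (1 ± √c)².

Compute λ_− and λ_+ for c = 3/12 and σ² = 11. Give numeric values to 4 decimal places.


c = 3/12 = 0.250000; √c = 0.500000.
λ_− = σ² (1 − √c)² = 11 · (1 − 0.500000)² = 11 · (0.500000)² = 2.750000.
λ_+ = σ² (1 + √c)² = 11 · (1 + 0.500000)² = 11 · (1.500000)² = 24.750000.

Rounded to 4 decimal places: λ_− ≈ 2.7500, λ_+ ≈ 24.7500.


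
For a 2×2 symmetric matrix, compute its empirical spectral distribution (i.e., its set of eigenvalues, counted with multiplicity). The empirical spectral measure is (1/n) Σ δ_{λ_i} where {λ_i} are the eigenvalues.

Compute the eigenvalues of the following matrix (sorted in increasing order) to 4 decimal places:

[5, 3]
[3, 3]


Since M is real symmetric, both eigenvalues are real; they are the roots of det(λI − M) = λ² − (tr M) λ + det M.
tr M = 5 + 3 = 8.
det M = 5·3 − 3² = 15 − 9 = 6.
Characteristic polynomial: λ² − 8λ + 6 = 0.
Discriminant Δ = (tr M)² − 4·det M = 64 − 24 = 40; √Δ = 6.324555.
λ = (tr M ± √Δ)/2 = (8 ± 6.324555)/2, giving (tr M − √Δ)/2 = 0.8377 and (tr M + √Δ)/2 = 7.1623.

Eigenvalues sorted in increasing order: [0.8377, 7.1623].


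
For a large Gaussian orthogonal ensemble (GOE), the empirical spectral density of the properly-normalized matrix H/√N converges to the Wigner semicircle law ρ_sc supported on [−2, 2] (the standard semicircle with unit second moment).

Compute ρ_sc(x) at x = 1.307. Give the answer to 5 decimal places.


ρ_sc(x) = (1/(2π)) √(4 − x²). With x = 1.307:
  4 − x² = 4 − (1.307)² = 4 − 1.708249 = 2.291751.
  √(4 − x²) = 1.513853.
  1/(2π) = 0.159155.
  ρ_sc(1.307) = 0.159155 · 1.513853 = 0.240937.

Rounded to 5 decimal places: ρ_sc(1.307) ≈ 0.24094.


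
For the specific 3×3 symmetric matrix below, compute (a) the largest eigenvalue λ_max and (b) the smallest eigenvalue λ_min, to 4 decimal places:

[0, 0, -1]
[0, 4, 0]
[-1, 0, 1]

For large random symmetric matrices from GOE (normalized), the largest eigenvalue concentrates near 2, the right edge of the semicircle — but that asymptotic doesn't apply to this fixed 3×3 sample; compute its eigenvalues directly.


Since M is real symmetric, all three eigenvalues are real; they are the roots of det(λI − M) = λ³ − (tr M) λ² + s λ − det M, where s is the sum of the principal 2×2 minors.
tr M = 0 + 4 + 1 = 5.
s = (0·4 − 0²) + (0·1 − (-1)²) + (4·1 − 0²) = 0 + (-1) + 4 = 3.
det M (expand along row 1) = 0·4 − 0·0 + (-1)·4 = -4.
Characteristic polynomial: λ³ − 5λ² + 3λ + 4 = 0.
Substitute λ = y + (tr M)/3 = y + 1.666667 to remove the quadratic term: y³ + p·y + q = 0 with p = s − (tr M)²/3 = -5.333333 and q = −2(tr M)³/27 + (tr M)·s/3 − det M = -0.259259.
Three real roots ⇒ use the trigonometric (Viète) form: r = 2√(−p/3) = 2.666667, φ = arccos(3q/(p·r)) = arccos(0.054688) = 1.516082 rad.
y_k = r·cos(φ/3 − 2πk/3) for k = 0, 1, 2 gives y = 2.333333, -0.048633, -2.284701.
λ_k = y_k + 1.666667 gives λ = 4.0000, 1.6180, -0.6180 (check: the sum is 5.0000 = tr M).

Hence λ_max = 4.0000 and λ_min = -0.6180.


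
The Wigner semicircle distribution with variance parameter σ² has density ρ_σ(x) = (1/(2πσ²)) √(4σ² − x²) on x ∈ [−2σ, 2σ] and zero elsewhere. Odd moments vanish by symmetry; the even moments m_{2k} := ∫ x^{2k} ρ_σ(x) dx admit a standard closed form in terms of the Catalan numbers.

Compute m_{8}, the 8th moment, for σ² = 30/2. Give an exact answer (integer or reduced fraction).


By the scaled semicircle moment identity, m_{2k} = σ^{2k} · C_k with k = 4.
C_4 = (1/(k+1)) · C(2k, k) = (1/5) · C(8, 4) = (1/5) · 70 = 14.
σ^{2k} = (σ²)^k = (30/2)^4 = 50625.

Therefore m_{8} = σ^{8} · C_4 = 50625 · 14 = 708750.


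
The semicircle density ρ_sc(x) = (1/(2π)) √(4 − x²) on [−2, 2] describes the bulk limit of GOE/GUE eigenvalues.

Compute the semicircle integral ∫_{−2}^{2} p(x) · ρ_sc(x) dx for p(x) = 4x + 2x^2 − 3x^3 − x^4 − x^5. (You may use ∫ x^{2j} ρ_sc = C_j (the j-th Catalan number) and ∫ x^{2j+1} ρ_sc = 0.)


Write p(x) = Σ a_i x^i, split into monomials and integrate each against ρ_sc separately.
Using ∫ x^{2j} ρ_sc = C_j = (1/(j+1)) C(2j, j) (Catalan numbers) and ∫ x^{2j+1} ρ_sc = 0 (odd monomials vanish by symmetry):
  i = 1 (odd): ∫ x^1 ρ_sc = 0 (vanishes)
  i = 2 (even): a_2 · C_{1} = 2 · 1 = 2
  i = 3 (odd): ∫ x^3 ρ_sc = 0 (vanishes)
  i = 4 (even): a_4 · C_{2} = -1 · 2 = -2
  i = 5 (odd): ∫ x^5 ρ_sc = 0 (vanishes)

Summing the contributions: ∫_{−2}^{2} p(x) ρ_sc(x) dx = 2 + (-2) = 0.


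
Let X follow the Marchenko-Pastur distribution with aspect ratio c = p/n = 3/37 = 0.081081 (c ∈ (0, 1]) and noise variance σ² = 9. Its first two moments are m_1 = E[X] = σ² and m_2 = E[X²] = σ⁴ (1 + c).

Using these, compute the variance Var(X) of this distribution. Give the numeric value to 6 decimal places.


m_1 = E[X] = σ² = 9, so m_1² = 81.
m_2 = E[X²] = σ⁴ (1 + c) = 81 · (1 + 0.081081) = 81 · 1.081081 = 87.567568.
(Note m_2 − m_1² simplifies to c · σ⁴ = 0.081081 · 81.)

Var(X) = m_2 − m_1² = 87.567568 − 81 = 6.567568.


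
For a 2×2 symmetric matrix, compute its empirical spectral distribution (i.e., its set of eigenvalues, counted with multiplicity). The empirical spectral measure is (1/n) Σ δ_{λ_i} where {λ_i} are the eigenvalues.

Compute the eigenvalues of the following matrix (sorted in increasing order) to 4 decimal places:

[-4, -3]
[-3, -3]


Since M is real symmetric, both eigenvalues are real; they are the roots of det(λI − M) = λ² − (tr M) λ + det M.
tr M = -4 + (-3) = -7.
det M = (-4)·(-3) − (-3)² = 12 − 9 = 3.
Characteristic polynomial: λ² + 7λ + 3 = 0.
Discriminant Δ = (tr M)² − 4·det M = 49 − 12 = 37; √Δ = 6.082763.
λ = (tr M ± √Δ)/2 = (-7 ± 6.082763)/2, giving (tr M − √Δ)/2 = -6.5414 and (tr M + √Δ)/2 = -0.4586.

Eigenvalues sorted in increasing order: [-6.5414, -0.4586].


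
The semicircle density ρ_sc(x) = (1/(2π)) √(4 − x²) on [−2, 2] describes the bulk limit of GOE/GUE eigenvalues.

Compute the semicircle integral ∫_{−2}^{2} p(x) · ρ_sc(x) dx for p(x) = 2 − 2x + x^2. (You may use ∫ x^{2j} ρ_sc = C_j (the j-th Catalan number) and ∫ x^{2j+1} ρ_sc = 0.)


Write p(x) = Σ a_i x^i, split into monomials and integrate each against ρ_sc separately.
Using ∫ x^{2j} ρ_sc = C_j = (1/(j+1)) C(2j, j) (Catalan numbers) and ∫ x^{2j+1} ρ_sc = 0 (odd monomials vanish by symmetry):
  i = 0 (even): a_0 · C_{0} = 2 · 1 = 2
  i = 1 (odd): ∫ x^1 ρ_sc = 0 (vanishes)
  i = 2 (even): a_2 · C_{1} = 1 · 1 = 1

Summing the contributions: ∫_{−2}^{2} p(x) ρ_sc(x) dx = 2 + 1 = 3.


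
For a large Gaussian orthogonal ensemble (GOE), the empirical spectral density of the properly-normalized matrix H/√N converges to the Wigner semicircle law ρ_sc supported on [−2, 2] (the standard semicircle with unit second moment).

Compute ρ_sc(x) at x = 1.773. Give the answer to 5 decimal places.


ρ_sc(x) = (1/(2π)) √(4 − x²). With x = 1.773:
  4 − x² = 4 − (1.773)² = 4 − 3.143529 = 0.856471.
  √(4 − x²) = 0.925457.
  1/(2π) = 0.159155.
  ρ_sc(1.773) = 0.159155 · 0.925457 = 0.147291.

Rounded to 5 decimal places: ρ_sc(1.773) ≈ 0.14729.
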